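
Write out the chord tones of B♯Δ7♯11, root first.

B# – D## – F## – A## – E##

Root B#, quality major seventh sharp eleven:
- root: B#
- major 3rd: D##
- perfect 5th: F##
- major 7th: A##
- augmented 11th: E##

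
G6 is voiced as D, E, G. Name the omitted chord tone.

G6 = G, B, D, E. The voicing lacks the 3rd (major 3rd), B.

B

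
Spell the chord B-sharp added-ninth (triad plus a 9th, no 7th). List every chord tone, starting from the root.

B#, D##, F##, C##

B-sharp added-ninth is an added-ninth built on B#.
- root: B#
- major 3rd: D##
- perfect 5th: F##
- major 9th: C##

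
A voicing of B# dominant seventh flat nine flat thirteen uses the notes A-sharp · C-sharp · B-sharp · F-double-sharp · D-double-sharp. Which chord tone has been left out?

The full B# dominant seventh flat nine flat thirteen chord is B-sharp, D-double-sharp, F-double-sharp, A-sharp, C-sharp, G-sharp.
Comparing with the voicing, the minor 13th (13th) — G-sharp — is absent.

G-sharp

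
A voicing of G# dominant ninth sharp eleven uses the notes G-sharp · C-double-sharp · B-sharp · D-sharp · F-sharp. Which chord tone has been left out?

A-sharp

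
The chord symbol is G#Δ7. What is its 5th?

D#

G#Δ7 is built on G#; its 5th is a perfect 5th above the root.
A fifth above G uses the letter D, and the perfect 5th above G# is D#.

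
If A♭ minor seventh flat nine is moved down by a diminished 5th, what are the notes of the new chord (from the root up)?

A diminished 5th down from Ab is D, so the new chord is D minor seventh flat nine.
Root: D
Minor 3rd (3rd): F
Perfect 5th (5th): A
Minor 7th (7th): C
Minor 9th (9th): Eb

D  F  A  C  Eb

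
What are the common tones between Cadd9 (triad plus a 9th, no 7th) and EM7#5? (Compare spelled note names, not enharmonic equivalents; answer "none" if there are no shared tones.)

E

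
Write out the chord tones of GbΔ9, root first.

Gb Bb Db F Ab

GbΔ9 is a major ninth built on Gb.
Root: Gb
Major 3rd (3rd): Bb
Perfect 5th (5th): Db
Major 7th (7th): F
Major 9th (9th): Ab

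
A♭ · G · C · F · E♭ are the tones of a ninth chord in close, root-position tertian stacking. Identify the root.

F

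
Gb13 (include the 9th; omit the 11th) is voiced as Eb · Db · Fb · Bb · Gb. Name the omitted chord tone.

Gb13 = Gb, Bb, Db, Fb, Ab, Eb. The voicing lacks the 9th (major 9th), Ab.

Ab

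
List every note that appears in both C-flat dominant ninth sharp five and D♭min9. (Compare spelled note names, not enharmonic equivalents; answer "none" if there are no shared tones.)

Cb – Eb – Db

C-flat dominant ninth sharp five: Cb Eb G Bbb Db
D♭min9: Db Fb Ab Cb Eb
Common to both → Cb, Eb, Db.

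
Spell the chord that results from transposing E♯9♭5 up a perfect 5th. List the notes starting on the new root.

A perfect 5th up from E# is B#, so the new chord is B# dominant ninth flat five.
root → B#
3rd (major 3rd) → D##
5th (diminished 5th) → F#
7th (minor 7th) → A#
9th (major 9th) → C##

B#, D##, F#, A#, C##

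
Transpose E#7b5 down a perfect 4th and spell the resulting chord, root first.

A perfect 4th down from E# is B#, so the new chord is B# dominant seventh flat five.
Root: B#
Major 3rd (3rd): D##
Diminished 5th (5th): F#
Minor 7th (7th): A#

B#  D##  F#  A#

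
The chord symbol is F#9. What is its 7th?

E

Root of F#9 = F#. The 7th is a minor 7th: F# up a minor 7th → E.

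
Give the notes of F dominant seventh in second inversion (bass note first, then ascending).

C  E-flat  F  A

In root position, F dominant seventh is F–A–C–E-flat.
Second inversion puts the fifth (C) in the bass.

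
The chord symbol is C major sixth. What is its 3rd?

C major sixth is built on C; its 3rd is a major 3rd above the root.
A third above C uses the letter E, and the major 3rd above C is E.

E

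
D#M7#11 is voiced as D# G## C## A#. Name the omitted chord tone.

F##

The full D#M7#11 chord is D#, F##, A#, C##, G##.
Comparing with the voicing, the major 3rd (3rd) — F## — is absent.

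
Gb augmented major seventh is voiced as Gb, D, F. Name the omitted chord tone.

Gb augmented major seventh = Gb, Bb, D, F. The voicing lacks the 3rd (major 3rd), Bb.

Bb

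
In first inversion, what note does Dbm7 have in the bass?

Dbm7 in root position is Db–Fb–Ab–Cb.
First inversion places the third in the bass, which is Fb.

Fb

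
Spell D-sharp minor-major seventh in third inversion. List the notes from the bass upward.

C-double-sharp, D-sharp, F-sharp, A-sharp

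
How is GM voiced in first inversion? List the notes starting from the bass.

B  D  G

GM = G–B–D; first inversion → third (B) lowest.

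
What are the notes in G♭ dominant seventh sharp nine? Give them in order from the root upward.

G♭ dominant seventh sharp nine is a dominant seventh sharp nine built on Gb.
- root: Gb
- major 3rd: Bb
- perfect 5th: Db
- minor 7th: Fb
- augmented 9th: A

Gb  Bb  Db  Fb  A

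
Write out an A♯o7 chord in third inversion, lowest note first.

G, A#, C#, E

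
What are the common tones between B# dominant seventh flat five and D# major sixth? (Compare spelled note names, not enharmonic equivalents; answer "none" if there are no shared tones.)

B♯, A♯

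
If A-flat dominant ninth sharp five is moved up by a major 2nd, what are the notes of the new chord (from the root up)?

A major 2nd up from A-flat is B-flat, so the new chord is B-flat dominant ninth sharp five.
- root: B-flat
- major 3rd: D
- augmented 5th: F-sharp
- minor 7th: A-flat
- major 9th: C

B-flat, D, F-sharp, A-flat, C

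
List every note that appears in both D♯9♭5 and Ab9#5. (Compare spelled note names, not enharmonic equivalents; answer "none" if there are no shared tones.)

none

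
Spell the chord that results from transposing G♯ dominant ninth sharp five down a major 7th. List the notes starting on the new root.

G♯ down a major 7th → A. New chord: A dominant ninth sharp five.
- root: A
- major 3rd: C♯
- augmented 5th: E♯
- minor 7th: G
- major 9th: B

A  C♯  E♯  G  B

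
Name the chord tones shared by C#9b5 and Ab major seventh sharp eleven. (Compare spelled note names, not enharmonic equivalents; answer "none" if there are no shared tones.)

G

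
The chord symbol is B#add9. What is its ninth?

C##

Root of B#add9 = B#. The 9th is a major 9th: B# up a major 9th → C##.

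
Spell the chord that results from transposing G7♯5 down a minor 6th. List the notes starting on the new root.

A minor 6th down from G is B, so the new chord is B augmented seventh.
B — root
D♯ — major 3rd
F𝄪 — augmented 5th
A — minor 7th

B – D♯ – F𝄪 – A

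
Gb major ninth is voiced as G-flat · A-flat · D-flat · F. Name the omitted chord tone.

B-flat

The full Gb major ninth chord is G-flat, B-flat, D-flat, F, A-flat.
Comparing with the voicing, the major 3rd (3rd) — B-flat — is absent.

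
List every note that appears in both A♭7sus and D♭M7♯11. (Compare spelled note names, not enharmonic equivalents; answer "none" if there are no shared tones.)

A♭7sus: Ab Db Eb Gb
D♭M7♯11: Db F Ab C G
Common to both → Ab, Db.

Ab – Db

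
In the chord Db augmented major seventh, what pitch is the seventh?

C

Db augmented major seventh is built on D-flat; its 7th is a major 7th above the root.
A seventh above D uses the letter C, and the major 7th above D-flat is C.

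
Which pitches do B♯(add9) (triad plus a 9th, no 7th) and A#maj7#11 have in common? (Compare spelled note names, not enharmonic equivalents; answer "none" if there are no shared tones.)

D𝄪 C𝄪

B♯(add9): B♯ D𝄪 F𝄪 C𝄪
A#maj7#11: A♯ C𝄪 E♯ G𝄪 D𝄪
Common to both → D𝄪, C𝄪.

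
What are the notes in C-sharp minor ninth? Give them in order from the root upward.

Root C-sharp, quality minor ninth:
- root: C-sharp
- minor 3rd: E
- perfect 5th: G-sharp
- minor 7th: B
- major 9th: D-sharp

C-sharp E G-sharp B D-sharp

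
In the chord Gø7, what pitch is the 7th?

Gø7 is built on G; its 7th is a minor 7th above the root.
A seventh above G uses the letter F, and the minor 7th above G is F.

F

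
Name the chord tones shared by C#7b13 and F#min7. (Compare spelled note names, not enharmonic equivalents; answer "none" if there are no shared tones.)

C#, A

C#7b13 = C#, E#, G#, B, A.
F#min7 = F#, A, C#, E.
Shared: C#, A.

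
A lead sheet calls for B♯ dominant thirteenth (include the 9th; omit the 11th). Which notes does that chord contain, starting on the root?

B-sharp  D-double-sharp  F-double-sharp  A-sharp  C-double-sharp  G-double-sharp

Root B-sharp, quality dominant thirteenth:
root → B-sharp
3rd (major 3rd) → D-double-sharp
5th (perfect 5th) → F-double-sharp
7th (minor 7th) → A-sharp
9th (major 9th) → C-double-sharp
13th (major 13th) → G-double-sharp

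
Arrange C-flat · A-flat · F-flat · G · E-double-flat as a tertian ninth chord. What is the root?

F-flat

Stacking in thirds gives F-flat – A-flat – C-flat – E-double-flat – G, so F-flat is the root — F-flat dominant seventh sharp nine.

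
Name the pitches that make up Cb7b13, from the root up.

Cb7b13: dominant seventh flat thirteen on Cb.
Root: Cb
Major 3rd (3rd): Eb
Perfect 5th (5th): Gb
Minor 7th (7th): Bbb
Minor 13th (13th): Abb

Cb Eb Gb Bbb Abb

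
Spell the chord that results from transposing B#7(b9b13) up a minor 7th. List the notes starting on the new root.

A minor 7th up from B# is A#, so the new chord is A# dominant seventh flat nine flat thirteen.
- root: A#
- major 3rd: C##
- perfect 5th: E#
- minor 7th: G#
- minor 9th: B
- minor 13th: F#

A#, C##, E#, G#, B, F#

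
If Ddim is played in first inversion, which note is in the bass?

F

Ddim in root position is D–F–Ab.
First inversion places the third in the bass, which is F.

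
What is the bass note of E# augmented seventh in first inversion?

G##

E# augmented seventh in root position is E#–G##–B##–D#.
First inversion places the third in the bass, which is G##.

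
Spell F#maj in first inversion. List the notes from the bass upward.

F#maj = F♯–A♯–C♯; first inversion → third (A♯) lowest.

A♯, C♯, F♯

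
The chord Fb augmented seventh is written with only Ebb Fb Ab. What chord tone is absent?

Fb augmented seventh = Fb, Ab, C, Ebb. The voicing lacks the 5th (augmented 5th), C.

C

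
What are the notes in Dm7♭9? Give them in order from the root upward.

Dm7♭9 is a minor seventh flat nine built on D.
- root: D
- minor 3rd: F
- perfect 5th: A
- minor 7th: C
- minor 9th: E♭

D  F  A  C  E♭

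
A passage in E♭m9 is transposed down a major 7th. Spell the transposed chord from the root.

Eb down a major 7th → Fb. New chord: Fb minor ninth.
root → Fb
3rd (minor 3rd) → Abb
5th (perfect 5th) → Cb
7th (minor 7th) → Ebb
9th (major 9th) → Gb

Fb, Abb, Cb, Ebb, Gb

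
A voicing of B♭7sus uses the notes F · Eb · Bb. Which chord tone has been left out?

Ab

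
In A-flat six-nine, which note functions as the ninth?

Bb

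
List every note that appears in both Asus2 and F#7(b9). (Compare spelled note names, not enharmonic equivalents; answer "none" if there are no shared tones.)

Asus2: A B E
F#7(b9): F# A# C# E G
Common to both → E.

E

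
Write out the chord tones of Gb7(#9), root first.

Gb7(#9) is a dominant seventh sharp nine built on Gb.
- root: Gb
- major 3rd: Bb
- perfect 5th: Db
- minor 7th: Fb
- augmented 9th: A

Gb  Bb  Db  Fb  A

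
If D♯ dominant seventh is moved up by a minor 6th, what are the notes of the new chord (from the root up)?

B D# F# A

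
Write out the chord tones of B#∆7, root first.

B#∆7: major seventh on B#.
Root: B#
Major 3rd (3rd): D##
Perfect 5th (5th): F##
Major 7th (7th): A##

B# D## F## A##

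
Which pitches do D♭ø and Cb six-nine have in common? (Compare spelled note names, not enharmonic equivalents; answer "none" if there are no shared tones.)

D♭ø = Db, Fb, Abb, Cb.
Cb six-nine = Cb, Eb, Gb, Ab, Db.
Shared: Db, Cb.

Db, Cb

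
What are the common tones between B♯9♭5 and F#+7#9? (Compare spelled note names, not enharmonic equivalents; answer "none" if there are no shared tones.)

F# – A# – C##

B♯9♭5 = B#, D##, F#, A#, C##.
F#+7#9 = F#, A#, C##, E, G##.
Shared: F#, A#, C##.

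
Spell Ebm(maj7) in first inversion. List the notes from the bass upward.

In root position, Ebm(maj7) is Eb–Gb–Bb–D.
First inversion puts the third (Gb) in the bass.

Gb  Bb  D  Eb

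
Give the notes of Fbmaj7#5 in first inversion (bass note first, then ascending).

A♭, C, E♭, F♭

Fbmaj7#5 = F♭–A♭–C–E♭; first inversion → third (A♭) lowest.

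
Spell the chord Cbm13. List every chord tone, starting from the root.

Cbm13: minor thirteenth on Cb.
Cb — root
Ebb — minor 3rd
Gb — perfect 5th
Bbb — minor 7th
Db — major 9th
Fb — perfect 11th
Ab — major 13th

Cb  Ebb  Gb  Bbb  Db  Fb  Ab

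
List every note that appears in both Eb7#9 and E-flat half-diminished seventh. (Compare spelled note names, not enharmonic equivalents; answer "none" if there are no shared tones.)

Eb – Db

Eb7#9 = Eb, G, Bb, Db, F#.
E-flat half-diminished seventh = Eb, Gb, Bbb, Db.
Shared: Eb, Db.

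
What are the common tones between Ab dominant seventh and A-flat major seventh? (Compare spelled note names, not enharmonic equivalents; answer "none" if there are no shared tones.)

A-flat, C, E-flat

Ab dominant seventh = A-flat, C, E-flat, G-flat.
A-flat major seventh = A-flat, C, E-flat, G.
Shared: A-flat, C, E-flat.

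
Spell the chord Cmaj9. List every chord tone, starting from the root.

C  E  G  B  D

Root C, quality major ninth:
C — root
E — major 3rd
G — perfect 5th
B — major 7th
D — major 9th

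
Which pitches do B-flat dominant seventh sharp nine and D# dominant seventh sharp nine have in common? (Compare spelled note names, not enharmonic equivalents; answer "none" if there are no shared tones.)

C#

B-flat dominant seventh sharp nine: Bb D F Ab C#
D# dominant seventh sharp nine: D# F## A# C# E##
Common to both → C#.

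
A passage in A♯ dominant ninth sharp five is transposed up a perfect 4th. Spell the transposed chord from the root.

Transposed root: A# → D# (perfect 4th up). So we spell D# dominant ninth sharp five:
- root: D#
- major 3rd: F##
- augmented 5th: A##
- minor 7th: C#
- major 9th: E#

D#, F##, A##, C#, E#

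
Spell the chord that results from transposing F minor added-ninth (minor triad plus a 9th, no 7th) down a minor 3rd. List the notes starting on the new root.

F down a minor 3rd → D. New chord: D minor added-ninth.
- root: D
- minor 3rd: F
- perfect 5th: A
- major 9th: E

D F A E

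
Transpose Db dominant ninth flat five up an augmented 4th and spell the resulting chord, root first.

G – B – Db – F – A

An augmented 4th up from Db is G, so the new chord is G dominant ninth flat five.
root → G
3rd (major 3rd) → B
5th (diminished 5th) → Db
7th (minor 7th) → F
9th (major 9th) → A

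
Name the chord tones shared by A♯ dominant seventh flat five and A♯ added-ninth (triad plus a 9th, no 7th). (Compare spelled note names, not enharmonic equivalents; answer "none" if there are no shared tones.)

A♯ dominant seventh flat five = A-sharp, C-double-sharp, E, G-sharp.
A♯ added-ninth = A-sharp, C-double-sharp, E-sharp, B-sharp.
Shared: A-sharp, C-double-sharp.

A-sharp – C-double-sharp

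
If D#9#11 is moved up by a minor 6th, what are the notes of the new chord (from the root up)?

Transposed root: D# → B (minor 6th up). So we spell B dominant ninth sharp eleven:
root → B
3rd (major 3rd) → D#
5th (perfect 5th) → F#
7th (minor 7th) → A
9th (major 9th) → C#
11th (augmented 11th) → E#

B, D#, F#, A, C#, E#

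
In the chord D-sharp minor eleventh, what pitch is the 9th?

E-sharp

Root of D-sharp minor eleventh = D-sharp. The 9th is a major 9th: D-sharp up a major 9th → E-sharp.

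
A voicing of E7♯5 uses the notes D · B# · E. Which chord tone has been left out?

G#

The full E7♯5 chord is E, G#, B#, D.
Comparing with the voicing, the major 3rd (3rd) — G# — is absent.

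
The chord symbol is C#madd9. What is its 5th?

G#

C#madd9 is built on C#; its 5th is a perfect 5th above the root.
A fifth above C uses the letter G, and the perfect 5th above C# is G#.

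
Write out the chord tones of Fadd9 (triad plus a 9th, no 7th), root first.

Fadd9 is an added-ninth built on F.
root → F
3rd (major 3rd) → A
5th (perfect 5th) → C
9th (major 9th) → G

F, A, C, G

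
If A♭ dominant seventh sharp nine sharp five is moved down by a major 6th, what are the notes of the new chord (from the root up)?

C-flat  E-flat  G  B-double-flat  D

A-flat down a major 6th → C-flat. New chord: C-flat dominant seventh sharp nine sharp five.
- root: C-flat
- major 3rd: E-flat
- augmented 5th: G
- minor 7th: B-double-flat
- augmented 9th: D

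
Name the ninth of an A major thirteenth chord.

B

Root of A major thirteenth = A. The 9th is a major 9th: A up a major 9th → B.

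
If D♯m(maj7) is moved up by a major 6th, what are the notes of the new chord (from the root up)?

B#  D#  F##  A##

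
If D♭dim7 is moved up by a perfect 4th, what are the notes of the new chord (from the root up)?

Gb Bbb Dbb Fbb

Db up a perfect 4th → Gb. New chord: Gb diminished seventh.
Gb — root
Bbb — minor 3rd
Dbb — diminished 5th
Fbb — diminished 7th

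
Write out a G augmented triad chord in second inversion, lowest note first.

In root position, G augmented triad is G–B–D#.
Second inversion puts the fifth (D#) in the bass.

D# G B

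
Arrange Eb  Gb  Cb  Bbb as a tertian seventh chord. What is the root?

Arranged so that each adjacent pair is a third by letter name: Cb – Eb – Gb – Bbb.
The bottom of that stack, Cb, is the root (this is Cb dominant seventh).

Cb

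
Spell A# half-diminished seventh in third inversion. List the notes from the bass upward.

In root position, A# half-diminished seventh is A#–C#–E–G#.
Third inversion puts the seventh (G#) in the bass.

G#, A#, C#, E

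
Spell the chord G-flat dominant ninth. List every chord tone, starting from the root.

G-flat B-flat D-flat F-flat A-flat

G-flat dominant ninth: dominant ninth on G-flat.
Root: G-flat
Major 3rd (3rd): B-flat
Perfect 5th (5th): D-flat
Minor 7th (7th): F-flat
Major 9th (9th): A-flat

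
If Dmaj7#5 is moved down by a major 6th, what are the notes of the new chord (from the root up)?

Transposed root: D → F (major 6th down). So we spell F augmented major seventh:
root → F
3rd (major 3rd) → A
5th (augmented 5th) → C#
7th (major 7th) → E

F, A, C#, E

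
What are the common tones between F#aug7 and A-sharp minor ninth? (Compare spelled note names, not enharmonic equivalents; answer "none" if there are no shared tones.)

A♯

F#aug7 = F♯, A♯, C𝄪, E.
A-sharp minor ninth = A♯, C♯, E♯, G♯, B♯.
Shared: A♯.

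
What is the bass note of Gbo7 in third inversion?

Fbb

Gbo7 = Gb–Bbb–Dbb–Fbb. Third inversion → seventh in the bass = Fbb.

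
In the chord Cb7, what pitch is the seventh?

Cb7 is built on Cb; its 7th is a minor 7th above the root.
A seventh above C uses the letter B, and the minor 7th above Cb is Bbb.

Bbb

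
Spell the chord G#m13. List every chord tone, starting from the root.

G#, B, D#, F#, A#, C#, E#

Root G#, quality minor thirteenth:
root → G#
3rd (minor 3rd) → B
5th (perfect 5th) → D#
7th (minor 7th) → F#
9th (major 9th) → A#
11th (perfect 11th) → C#
13th (major 13th) → E#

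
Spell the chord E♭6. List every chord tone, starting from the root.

Eb, G, Bb, C

E♭6: major sixth on Eb.
- root: Eb
- major 3rd: G
- perfect 5th: Bb
- major 6th: C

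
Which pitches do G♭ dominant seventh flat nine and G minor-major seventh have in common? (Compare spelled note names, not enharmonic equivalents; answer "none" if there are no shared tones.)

B-flat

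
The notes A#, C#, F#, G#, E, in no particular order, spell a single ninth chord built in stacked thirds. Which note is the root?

F#

Arranged so that each adjacent pair is a third by letter name: F# – A# – C# – E – G#.
The bottom of that stack, F#, is the root (this is F# dominant ninth).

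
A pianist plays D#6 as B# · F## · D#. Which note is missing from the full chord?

The full D#6 chord is D#, F##, A#, B#.
Comparing with the voicing, the perfect 5th (5th) — A# — is absent.

A#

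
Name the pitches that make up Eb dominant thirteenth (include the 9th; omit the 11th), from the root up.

E-flat G B-flat D-flat F C

Eb dominant thirteenth: dominant thirteenth on E-flat.
root → E-flat
3rd (major 3rd) → G
5th (perfect 5th) → B-flat
7th (minor 7th) → D-flat
9th (major 9th) → F
13th (major 13th) → C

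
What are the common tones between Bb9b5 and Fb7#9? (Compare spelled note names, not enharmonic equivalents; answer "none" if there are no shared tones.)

Bb9b5 = Bb, D, Fb, Ab, C.
Fb7#9 = Fb, Ab, Cb, Ebb, G.
Shared: Fb, Ab.

Fb  Ab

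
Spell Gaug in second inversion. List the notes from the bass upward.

D♯ G B

In root position, Gaug is G–B–D♯.
Second inversion puts the fifth (D♯) in the bass.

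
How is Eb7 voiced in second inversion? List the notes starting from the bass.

B♭ – D♭ – E♭ – G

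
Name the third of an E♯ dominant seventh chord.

G-double-sharp

Root of E♯ dominant seventh = E-sharp. The 3rd is a major 3rd: E-sharp up a major 3rd → G-double-sharp.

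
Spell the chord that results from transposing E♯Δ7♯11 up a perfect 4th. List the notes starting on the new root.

A perfect 4th up from E# is A#, so the new chord is A# major seventh sharp eleven.
A# — root
C## — major 3rd
E# — perfect 5th
G## — major 7th
D## — augmented 11th

A#, C##, E#, G##, D##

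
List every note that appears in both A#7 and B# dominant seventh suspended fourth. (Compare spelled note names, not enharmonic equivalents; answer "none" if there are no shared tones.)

A# E#

A#7 = A#, C##, E#, G#.
B# dominant seventh suspended fourth = B#, E#, F##, A#.
Shared: A#, E#.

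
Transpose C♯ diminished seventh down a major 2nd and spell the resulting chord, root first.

B  D  F  Ab

C# down a major 2nd → B. New chord: B diminished seventh.
- root: B
- minor 3rd: D
- diminished 5th: F
- diminished 7th: Ab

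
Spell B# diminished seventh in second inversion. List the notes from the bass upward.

F#  A  B#  D#

In root position, B# diminished seventh is B#–D#–F#–A.
Second inversion puts the fifth (F#) in the bass.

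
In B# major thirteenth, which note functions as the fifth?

F##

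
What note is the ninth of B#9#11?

Root of B#9#11 = B#. The 9th is a major 9th: B# up a major 9th → C##.

C##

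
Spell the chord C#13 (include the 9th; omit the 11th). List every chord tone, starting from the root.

C♯ – E♯ – G♯ – B – D♯ – A♯

Root C♯, quality dominant thirteenth:
- root: C♯
- major 3rd: E♯
- perfect 5th: G♯
- minor 7th: B
- major 9th: D♯
- major 13th: A♯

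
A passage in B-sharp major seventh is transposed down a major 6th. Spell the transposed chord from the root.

B-sharp down a major 6th → D-sharp. New chord: D-sharp major seventh.
- root: D-sharp
- major 3rd: F-double-sharp
- perfect 5th: A-sharp
- major 7th: C-double-sharp

D-sharp F-double-sharp A-sharp C-double-sharp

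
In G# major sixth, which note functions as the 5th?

D#

Root of G# major sixth = G#. The 5th is a perfect 5th: G# up a perfect 5th → D#.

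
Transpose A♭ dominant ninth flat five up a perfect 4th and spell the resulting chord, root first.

A-flat up a perfect 4th → D-flat. New chord: D-flat dominant ninth flat five.
D-flat — root
F — major 3rd
A-double-flat — diminished 5th
C-flat — minor 7th
E-flat — major 9th

D-flat F A-double-flat C-flat E-flat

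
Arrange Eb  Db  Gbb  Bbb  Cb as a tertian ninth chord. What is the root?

Stacking in thirds gives Cb – Eb – Gbb – Bbb – Db, so Cb is the root — Cb dominant ninth flat five.

Cb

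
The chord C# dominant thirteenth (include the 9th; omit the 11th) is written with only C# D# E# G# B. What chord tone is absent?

C# dominant thirteenth = C#, E#, G#, B, D#, A#. The voicing lacks the 13th (major 13th), A#.

A#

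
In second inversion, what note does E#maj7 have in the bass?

E#maj7 = E#–G##–B#–D##. Second inversion → fifth in the bass = B#.

B#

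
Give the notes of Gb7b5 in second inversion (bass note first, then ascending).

D𝄫  F♭  G♭  B♭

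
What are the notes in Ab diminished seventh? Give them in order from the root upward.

Ab diminished seventh: diminished seventh on A-flat.
Root: A-flat
Minor 3rd (3rd): C-flat
Diminished 5th (5th): E-double-flat
Diminished 7th (7th): G-double-flat

A-flat – C-flat – E-double-flat – G-double-flat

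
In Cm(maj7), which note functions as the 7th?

B

Root of Cm(maj7) = C. The 7th is a major 7th: C up a major 7th → B.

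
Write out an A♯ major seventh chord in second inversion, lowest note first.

E-sharp, G-double-sharp, A-sharp, C-double-sharp

A♯ major seventh = A-sharp–C-double-sharp–E-sharp–G-double-sharp; second inversion → fifth (E-sharp) lowest.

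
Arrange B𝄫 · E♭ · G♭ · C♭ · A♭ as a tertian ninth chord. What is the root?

A♭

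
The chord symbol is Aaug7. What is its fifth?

Root of Aaug7 = A. The 5th is an augmented 5th: A up an augmented 5th → E♯.

E♯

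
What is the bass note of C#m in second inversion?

C#m = C#–E–G#. Second inversion → fifth in the bass = G#.

G#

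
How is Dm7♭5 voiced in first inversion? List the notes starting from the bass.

F, Ab, C, D

Dm7♭5 = D–F–Ab–C; first inversion → third (F) lowest.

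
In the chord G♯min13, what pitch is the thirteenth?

E#

G♯min13 is built on G#; its 13th is a major 13th above the root.
A sixth above G uses the letter E, and the major 13th above G# is E#.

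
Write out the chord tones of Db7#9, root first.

D♭ F A♭ C♭ E

Db7#9: dominant seventh sharp nine on D♭.
D♭ — root
F — major 3rd
A♭ — perfect 5th
C♭ — minor 7th
E — augmented 9th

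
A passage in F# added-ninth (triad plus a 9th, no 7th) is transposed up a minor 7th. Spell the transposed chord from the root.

E, G♯, B, F♯

Transposed root: F♯ → E (minor 7th up). So we spell E added-ninth:
- root: E
- major 3rd: G♯
- perfect 5th: B
- major 9th: F♯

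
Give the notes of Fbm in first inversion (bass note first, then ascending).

In root position, Fbm is Fb–Abb–Cb.
First inversion puts the third (Abb) in the bass.

Abb  Cb  Fb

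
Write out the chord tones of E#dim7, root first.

E♯ G♯ B D

E#dim7: diminished seventh on E♯.
root → E♯
3rd (minor 3rd) → G♯
5th (diminished 5th) → B
7th (diminished 7th) → D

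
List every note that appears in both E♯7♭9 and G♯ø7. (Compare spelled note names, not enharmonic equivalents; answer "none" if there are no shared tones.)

F#

E♯7♭9: E# G## B# D# F#
G♯ø7: G# B D F#
Common to both → F#.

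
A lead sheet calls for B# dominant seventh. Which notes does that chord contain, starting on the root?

B-sharp, D-double-sharp, F-double-sharp, A-sharp

Root B-sharp, quality dominant seventh:
Root: B-sharp
Major 3rd (3rd): D-double-sharp
Perfect 5th (5th): F-double-sharp
Minor 7th (7th): A-sharp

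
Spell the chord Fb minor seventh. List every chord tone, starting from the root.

Fb minor seventh is a minor seventh built on F-flat.
F-flat — root
A-double-flat — minor 3rd
C-flat — perfect 5th
E-double-flat — minor 7th

F-flat A-double-flat C-flat E-double-flat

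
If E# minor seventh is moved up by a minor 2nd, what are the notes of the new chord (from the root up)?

F-sharp A C-sharp E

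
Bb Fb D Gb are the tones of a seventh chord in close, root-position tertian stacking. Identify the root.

Stacking in thirds gives Gb – Bb – D – Fb, so Gb is the root — Gb augmented seventh.

Gb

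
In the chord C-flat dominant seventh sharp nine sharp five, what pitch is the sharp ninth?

D

Root of C-flat dominant seventh sharp nine sharp five = Cb. The 9th is an augmented 9th: Cb up an augmented 9th → D.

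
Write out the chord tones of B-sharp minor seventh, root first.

B#  D#  F##  A#

B-sharp minor seventh is a minor seventh built on B#.
root → B#
3rd (minor 3rd) → D#
5th (perfect 5th) → F##
7th (minor 7th) → A#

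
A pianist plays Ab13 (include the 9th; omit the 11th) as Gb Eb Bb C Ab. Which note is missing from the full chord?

F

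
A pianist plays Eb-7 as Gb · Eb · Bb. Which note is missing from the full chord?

The full Eb-7 chord is Eb, Gb, Bb, Db.
Comparing with the voicing, the minor 7th (7th) — Db — is absent.

Db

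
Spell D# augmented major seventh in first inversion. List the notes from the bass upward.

F𝄪  A𝄪  C𝄪  D♯

D# augmented major seventh = D♯–F𝄪–A𝄪–C𝄪; first inversion → third (F𝄪) lowest.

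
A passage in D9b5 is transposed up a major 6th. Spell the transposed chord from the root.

B D# F A C#

A major 6th up from D is B, so the new chord is B dominant ninth flat five.
root → B
3rd (major 3rd) → D#
5th (diminished 5th) → F
7th (minor 7th) → A
9th (major 9th) → C#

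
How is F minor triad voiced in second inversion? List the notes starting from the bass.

C  F  Ab

F minor triad = F–Ab–C; second inversion → fifth (C) lowest.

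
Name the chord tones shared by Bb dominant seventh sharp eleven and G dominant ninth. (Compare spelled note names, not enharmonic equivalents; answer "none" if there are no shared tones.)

Bb dominant seventh sharp eleven: B-flat D F A-flat E
G dominant ninth: G B D F A
Common to both → D, F.

D, F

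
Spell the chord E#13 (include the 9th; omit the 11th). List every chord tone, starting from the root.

E#13: dominant thirteenth on E♯.
Root: E♯
Major 3rd (3rd): G𝄪
Perfect 5th (5th): B♯
Minor 7th (7th): D♯
Major 9th (9th): F𝄪
Major 13th (13th): C𝄪

E♯ – G𝄪 – B♯ – D♯ – F𝄪 – C𝄪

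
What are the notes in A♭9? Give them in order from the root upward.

Ab, C, Eb, Gb, Bb

A♭9: dominant ninth on Ab.
Ab — root
C — major 3rd
Eb — perfect 5th
Gb — minor 7th
Bb — major 9th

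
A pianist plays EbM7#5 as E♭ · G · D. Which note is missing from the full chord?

EbM7#5 = E♭, G, B, D. The voicing lacks the 5th (augmented 5th), B.

B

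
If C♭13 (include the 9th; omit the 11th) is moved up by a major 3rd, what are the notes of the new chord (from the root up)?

Eb – G – Bb – Db – F – C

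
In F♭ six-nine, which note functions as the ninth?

G-flat

Root of F♭ six-nine = F-flat. The 9th is a major 9th: F-flat up a major 9th → G-flat.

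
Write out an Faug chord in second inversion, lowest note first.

Faug = F–A–C♯; second inversion → fifth (C♯) lowest.

C♯, F, A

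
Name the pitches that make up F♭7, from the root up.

Root Fb, quality dominant seventh:
- root: Fb
- major 3rd: Ab
- perfect 5th: Cb
- minor 7th: Ebb

Fb – Ab – Cb – Ebb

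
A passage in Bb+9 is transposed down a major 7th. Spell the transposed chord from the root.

C♭, E♭, G, B𝄫, D♭

B♭ down a major 7th → C♭. New chord: C♭ dominant ninth sharp five.
C♭ — root
E♭ — major 3rd
G — augmented 5th
B𝄫 — minor 7th
D♭ — major 9th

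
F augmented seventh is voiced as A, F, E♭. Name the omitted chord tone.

C♯

F augmented seventh = F, A, C♯, E♭. The voicing lacks the 5th (augmented 5th), C♯.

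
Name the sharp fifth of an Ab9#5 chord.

E

Root of Ab9#5 = A♭. The 5th is an augmented 5th: A♭ up an augmented 5th → E.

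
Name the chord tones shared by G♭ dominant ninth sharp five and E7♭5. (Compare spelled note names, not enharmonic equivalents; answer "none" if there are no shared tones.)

Bb, D

G♭ dominant ninth sharp five: Gb Bb D Fb Ab
E7♭5: E G# Bb D
Common to both → Bb, D.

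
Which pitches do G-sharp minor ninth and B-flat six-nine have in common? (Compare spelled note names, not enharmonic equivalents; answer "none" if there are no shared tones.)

none

G-sharp minor ninth = G-sharp, B, D-sharp, F-sharp, A-sharp.
B-flat six-nine = B-flat, D, F, G, C.
Shared: none.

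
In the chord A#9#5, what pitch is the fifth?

E𝄪

Root of A#9#5 = A♯. The 5th is an augmented 5th: A♯ up an augmented 5th → E𝄪.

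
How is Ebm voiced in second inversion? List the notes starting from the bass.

Bb Eb Gb

In root position, Ebm is Eb–Gb–Bb.
Second inversion puts the fifth (Bb) in the bass.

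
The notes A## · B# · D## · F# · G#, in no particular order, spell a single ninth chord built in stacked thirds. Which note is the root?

G#

Stacking in thirds gives G# – B# – D## – F# – A##, so G# is the root — G# dominant seventh sharp nine sharp five.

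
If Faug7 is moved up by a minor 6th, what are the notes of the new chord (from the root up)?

Db F A Cb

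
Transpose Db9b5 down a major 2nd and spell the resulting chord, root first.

Transposed root: Db → Cb (major 2nd down). So we spell Cb dominant ninth flat five:
- root: Cb
- major 3rd: Eb
- diminished 5th: Gbb
- minor 7th: Bbb
- major 9th: Db

Cb, Eb, Gbb, Bbb, Db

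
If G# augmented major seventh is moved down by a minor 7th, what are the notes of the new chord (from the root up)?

G-sharp down a minor 7th → A-sharp. New chord: A-sharp augmented major seventh.
- root: A-sharp
- major 3rd: C-double-sharp
- augmented 5th: E-double-sharp
- major 7th: G-double-sharp

A-sharp, C-double-sharp, E-double-sharp, G-double-sharp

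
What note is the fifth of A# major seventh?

E-sharp

Root of A# major seventh = A-sharp. The 5th is a perfect 5th: A-sharp up a perfect 5th → E-sharp.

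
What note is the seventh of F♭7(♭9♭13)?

Ebb

F♭7(♭9♭13) is built on Fb; its 7th is a minor 7th above the root.
A seventh above F uses the letter E, and the minor 7th above Fb is Ebb.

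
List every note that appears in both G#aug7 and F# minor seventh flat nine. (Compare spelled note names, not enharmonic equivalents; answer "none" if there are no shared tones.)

G#aug7 = G#, B#, D##, F#.
F# minor seventh flat nine = F#, A, C#, E, G.
Shared: F#.

F#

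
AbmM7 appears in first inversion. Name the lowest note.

Cb

AbmM7 = Ab–Cb–Eb–G. First inversion → third in the bass = Cb.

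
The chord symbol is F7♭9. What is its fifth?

C

Root of F7♭9 = F. The 5th is a perfect 5th: F up a perfect 5th → C.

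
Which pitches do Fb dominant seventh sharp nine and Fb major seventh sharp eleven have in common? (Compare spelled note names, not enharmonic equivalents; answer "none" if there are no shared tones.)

F♭ – A♭ – C♭

Fb dominant seventh sharp nine: F♭ A♭ C♭ E𝄫 G
Fb major seventh sharp eleven: F♭ A♭ C♭ E♭ B♭
Common to both → F♭, A♭, C♭.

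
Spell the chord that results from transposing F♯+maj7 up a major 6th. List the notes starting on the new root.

A major 6th up from F♯ is D♯, so the new chord is D♯ augmented major seventh.
Root: D♯
Major 3rd (3rd): F𝄪
Augmented 5th (5th): A𝄪
Major 7th (7th): C𝄪

D♯ F𝄪 A𝄪 C𝄪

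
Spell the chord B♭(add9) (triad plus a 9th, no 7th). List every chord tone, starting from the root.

B♭(add9) is an added-ninth built on Bb.
Root: Bb
Major 3rd (3rd): D
Perfect 5th (5th): F
Major 9th (9th): C

Bb, D, F, C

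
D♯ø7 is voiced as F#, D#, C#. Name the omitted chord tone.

A

The full D♯ø7 chord is D#, F#, A, C#.
Comparing with the voicing, the diminished 5th (5th) — A — is absent.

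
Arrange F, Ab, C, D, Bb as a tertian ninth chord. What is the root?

Bb

Arranged so that each adjacent pair is a third by letter name: Bb – D – F – Ab – C.
The bottom of that stack, Bb, is the root (this is Bb dominant ninth).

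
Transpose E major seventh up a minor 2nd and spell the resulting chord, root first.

F  A  C  E

Transposed root: E → F (minor 2nd up). So we spell F major seventh:
root → F
3rd (major 3rd) → A
5th (perfect 5th) → C
7th (major 7th) → E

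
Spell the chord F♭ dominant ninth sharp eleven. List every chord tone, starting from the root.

F♭ dominant ninth sharp eleven is a dominant ninth sharp eleven built on Fb.
Fb — root
Ab — major 3rd
Cb — perfect 5th
Ebb — minor 7th
Gb — major 9th
Bb — augmented 11th

Fb – Ab – Cb – Ebb – Gb – Bb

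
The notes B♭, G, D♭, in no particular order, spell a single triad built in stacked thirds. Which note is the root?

Arranged so that each adjacent pair is a third by letter name: G – B♭ – D♭.
The bottom of that stack, G, is the root (this is G diminished triad).

G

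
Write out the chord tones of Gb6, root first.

Root G♭, quality major sixth:
- root: G♭
- major 3rd: B♭
- perfect 5th: D♭
- major 6th: E♭

G♭ B♭ D♭ E♭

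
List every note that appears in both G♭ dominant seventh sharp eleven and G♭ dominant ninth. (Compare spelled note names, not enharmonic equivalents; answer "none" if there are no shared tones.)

G♭ dominant seventh sharp eleven: G-flat B-flat D-flat F-flat C
G♭ dominant ninth: G-flat B-flat D-flat F-flat A-flat
Common to both → G-flat, B-flat, D-flat, F-flat.

G-flat  B-flat  D-flat  F-flat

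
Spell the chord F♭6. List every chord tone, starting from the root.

F♭6: major sixth on Fb.
Fb — root
Ab — major 3rd
Cb — perfect 5th
Db — major 6th

Fb – Ab – Cb – Db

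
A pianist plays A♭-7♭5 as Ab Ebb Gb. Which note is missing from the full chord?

A♭-7♭5 = Ab, Cb, Ebb, Gb. The voicing lacks the 3rd (minor 3rd), Cb.

Cb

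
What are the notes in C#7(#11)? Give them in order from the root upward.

C#, E#, G#, B, F##

C#7(#11) is a dominant seventh sharp eleven built on C#.
Root: C#
Major 3rd (3rd): E#
Perfect 5th (5th): G#
Minor 7th (7th): B
Augmented 11th (11th): F##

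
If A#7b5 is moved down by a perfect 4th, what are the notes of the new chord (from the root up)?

Transposed root: A# → E# (perfect 4th down). So we spell E# dominant seventh flat five:
Root: E#
Major 3rd (3rd): G##
Diminished 5th (5th): B
Minor 7th (7th): D#

E#, G##, B, D#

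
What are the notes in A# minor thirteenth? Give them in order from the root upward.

A-sharp, C-sharp, E-sharp, G-sharp, B-sharp, D-sharp, F-double-sharp

A# minor thirteenth is a minor thirteenth built on A-sharp.
- root: A-sharp
- minor 3rd: C-sharp
- perfect 5th: E-sharp
- minor 7th: G-sharp
- major 9th: B-sharp
- perfect 11th: D-sharp
- major 13th: F-double-sharp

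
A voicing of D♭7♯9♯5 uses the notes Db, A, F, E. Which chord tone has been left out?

Cb

D♭7♯9♯5 = Db, F, A, Cb, E. The voicing lacks the 7th (minor 7th), Cb.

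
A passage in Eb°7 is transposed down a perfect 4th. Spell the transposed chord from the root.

Bb – Db – Fb – Abb

Transposed root: Eb → Bb (perfect 4th down). So we spell Bb diminished seventh:
Bb — root
Db — minor 3rd
Fb — diminished 5th
Abb — diminished 7th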